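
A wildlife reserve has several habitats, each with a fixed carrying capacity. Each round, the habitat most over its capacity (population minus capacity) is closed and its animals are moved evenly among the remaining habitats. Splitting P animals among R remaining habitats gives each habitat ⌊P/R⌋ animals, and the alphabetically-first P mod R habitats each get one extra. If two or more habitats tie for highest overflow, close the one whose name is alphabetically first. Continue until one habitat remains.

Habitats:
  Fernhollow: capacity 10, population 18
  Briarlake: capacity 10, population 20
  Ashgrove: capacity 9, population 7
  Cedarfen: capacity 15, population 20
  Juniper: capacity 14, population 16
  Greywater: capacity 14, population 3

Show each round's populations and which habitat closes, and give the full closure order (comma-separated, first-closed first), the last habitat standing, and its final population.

Round 1: Ashgrove=7 Briarlake=20 Cedarfen=20 Fernhollow=18 Greywater=3 Juniper=16 → close Briarlake (overflow 10)
  20÷5 = 4 each, +1 to first 0
Round 2: Ashgrove=11 Cedarfen=24 Fernhollow=22 Greywater=7 Juniper=20 → close Fernhollow (overflow 12)
  22÷4 = 5 each, +1 to first 2
Round 3: Ashgrove=17 Cedarfen=30 Greywater=12 Juniper=25 → close Cedarfen (overflow 15)
  30÷3 = 10 each, +1 to first 0
Round 4: Ashgrove=27 Greywater=22 Juniper=35 → close Juniper (overflow 21)
  35÷2 = 17 each, +1 to first 1
Round 5: Ashgrove=45 Greywater=39 → close Ashgrove (overflow 36)
  45÷1 = 45 each, +1 to first 0

Closure order: Briarlake, Fernhollow, Cedarfen, Juniper, Ashgrove
Last habitat: Greywater with 84 animals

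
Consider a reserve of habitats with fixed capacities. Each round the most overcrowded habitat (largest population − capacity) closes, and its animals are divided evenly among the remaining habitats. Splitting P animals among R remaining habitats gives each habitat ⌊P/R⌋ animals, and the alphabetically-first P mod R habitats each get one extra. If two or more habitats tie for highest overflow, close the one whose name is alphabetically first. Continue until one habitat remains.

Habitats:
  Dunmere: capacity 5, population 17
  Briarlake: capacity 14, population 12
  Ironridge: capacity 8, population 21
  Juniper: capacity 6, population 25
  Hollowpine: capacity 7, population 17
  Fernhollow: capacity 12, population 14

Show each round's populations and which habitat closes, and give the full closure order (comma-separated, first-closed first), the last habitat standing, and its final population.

Closure order: Juniper, Ironridge, Dunmere, Hollowpine, Fernhollow
Last habitat: Briarlake with 106 animals

Round 1: Briarlake=12 Dunmere=17 Fernhollow=14 Hollowpine=17 Ironridge=21 Juniper=25 → close Juniper (overflow 19)
  25÷5 = 5 each, +1 to first 0
Round 2: Briarlake=17 Dunmere=22 Fernhollow=19 Hollowpine=22 Ironridge=26 → close Ironridge (overflow 18)
  26÷4 = 6 each, +1 to first 2
Round 3: Briarlake=24 Dunmere=29 Fernhollow=25 Hollowpine=28 → close Dunmere (overflow 24)
  29÷3 = 9 each, +1 to first 2
Round 4: Briarlake=34 Fernhollow=35 Hollowpine=37 → close Hollowpine (overflow 30)
  37÷2 = 18 each, +1 to first 1
Round 5: Briarlake=53 Fernhollow=53 → close Fernhollow (overflow 41)
  53÷1 = 53 each, +1 to first 0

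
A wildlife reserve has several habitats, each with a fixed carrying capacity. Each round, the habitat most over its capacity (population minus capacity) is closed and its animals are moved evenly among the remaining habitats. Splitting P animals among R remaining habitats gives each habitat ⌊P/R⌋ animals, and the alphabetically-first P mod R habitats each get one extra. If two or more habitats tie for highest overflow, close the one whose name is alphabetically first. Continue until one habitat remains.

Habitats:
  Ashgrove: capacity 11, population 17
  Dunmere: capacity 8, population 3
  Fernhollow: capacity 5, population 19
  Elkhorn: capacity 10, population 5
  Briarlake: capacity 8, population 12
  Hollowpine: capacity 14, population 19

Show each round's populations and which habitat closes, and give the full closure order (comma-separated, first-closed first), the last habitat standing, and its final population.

Closure order: Fernhollow, Ashgrove, Briarlake, Hollowpine, Dunmere
Last habitat: Elkhorn with 75 animals

Round 1: Ashgrove=17 Briarlake=12 Dunmere=3 Elkhorn=5 Fernhollow=19 Hollowpine=19 → close Fernhollow (overflow 14)
  19÷5 = 3 each, +1 to first 4
Round 2: Ashgrove=21 Briarlake=16 Dunmere=7 Elkhorn=9 Hollowpine=22 → close Ashgrove (overflow 10)
  21÷4 = 5 each, +1 to first 1
Round 3: Briarlake=22 Dunmere=12 Elkhorn=14 Hollowpine=27 → close Briarlake (overflow 14)
  22÷3 = 7 each, +1 to first 1
Round 4: Dunmere=20 Elkhorn=21 Hollowpine=34 → close Hollowpine (overflow 20)
  34÷2 = 17 each, +1 to first 0
Round 5: Dunmere=37 Elkhorn=38 → close Dunmere (overflow 29)
  37÷1 = 37 each, +1 to first 0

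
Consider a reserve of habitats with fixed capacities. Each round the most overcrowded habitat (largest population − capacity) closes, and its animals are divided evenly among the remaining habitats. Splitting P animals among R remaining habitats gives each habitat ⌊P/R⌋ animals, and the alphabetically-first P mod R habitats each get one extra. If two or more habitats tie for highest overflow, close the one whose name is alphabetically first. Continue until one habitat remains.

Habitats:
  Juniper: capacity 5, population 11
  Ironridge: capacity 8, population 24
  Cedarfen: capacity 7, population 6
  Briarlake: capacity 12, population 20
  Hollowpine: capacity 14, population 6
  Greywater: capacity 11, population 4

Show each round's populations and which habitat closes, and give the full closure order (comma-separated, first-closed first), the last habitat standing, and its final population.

Closure order: Ironridge, Briarlake, Juniper, Cedarfen, Greywater
Last habitat: Hollowpine with 71 animals

Round 1: Briarlake=20 Cedarfen=6 Greywater=4 Hollowpine=6 Ironridge=24 Juniper=11 → close Ironridge (overflow 16)
  24÷5 = 4 each, +1 to first 4
Round 2: Briarlake=25 Cedarfen=11 Greywater=9 Hollowpine=11 Juniper=15 → close Briarlake (overflow 13)
  25÷4 = 6 each, +1 to first 1
Round 3: Cedarfen=18 Greywater=15 Hollowpine=17 Juniper=21 → close Juniper (overflow 16)
  21÷3 = 7 each, +1 to first 0
Round 4: Cedarfen=25 Greywater=22 Hollowpine=24 → close Cedarfen (overflow 18)
  25÷2 = 12 each, +1 to first 1
Round 5: Greywater=35 Hollowpine=36 → close Greywater (overflow 24)
  35÷1 = 35 each, +1 to first 0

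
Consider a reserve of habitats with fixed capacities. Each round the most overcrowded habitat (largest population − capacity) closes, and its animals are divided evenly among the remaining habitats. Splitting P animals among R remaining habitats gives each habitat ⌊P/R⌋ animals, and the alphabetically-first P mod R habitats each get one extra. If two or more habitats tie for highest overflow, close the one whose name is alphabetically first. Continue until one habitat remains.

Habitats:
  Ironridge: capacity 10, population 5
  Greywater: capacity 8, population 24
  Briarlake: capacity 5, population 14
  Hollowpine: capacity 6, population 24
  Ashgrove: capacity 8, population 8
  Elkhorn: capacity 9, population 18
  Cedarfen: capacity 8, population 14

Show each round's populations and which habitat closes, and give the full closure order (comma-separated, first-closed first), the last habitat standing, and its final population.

Round 1: Ashgrove=8 Briarlake=14 Cedarfen=14 Elkhorn=18 Greywater=24 Hollowpine=24 Ironridge=5 → close Hollowpine (overflow 18)
  24÷6 = 4 each, +1 to first 0
Round 2: Ashgrove=12 Briarlake=18 Cedarfen=18 Elkhorn=22 Greywater=28 Ironridge=9 → close Greywater (overflow 20)
  28÷5 = 5 each, +1 to first 3
Round 3: Ashgrove=18 Briarlake=24 Cedarfen=24 Elkhorn=27 Ironridge=14 → close Briarlake (overflow 19)
  24÷4 = 6 each, +1 to first 0
Round 4: Ashgrove=24 Cedarfen=30 Elkhorn=33 Ironridge=20 → close Elkhorn (overflow 24)
  33÷3 = 11 each, +1 to first 0
Round 5: Ashgrove=35 Cedarfen=41 Ironridge=31 → close Cedarfen (overflow 33)
  41÷2 = 20 each, +1 to first 1
Round 6: Ashgrove=56 Ironridge=51 → close Ashgrove (overflow 48)
  56÷1 = 56 each, +1 to first 0

Closure order: Hollowpine, Greywater, Briarlake, Elkhorn, Cedarfen, Ashgrove
Last habitat: Ironridge with 107 animals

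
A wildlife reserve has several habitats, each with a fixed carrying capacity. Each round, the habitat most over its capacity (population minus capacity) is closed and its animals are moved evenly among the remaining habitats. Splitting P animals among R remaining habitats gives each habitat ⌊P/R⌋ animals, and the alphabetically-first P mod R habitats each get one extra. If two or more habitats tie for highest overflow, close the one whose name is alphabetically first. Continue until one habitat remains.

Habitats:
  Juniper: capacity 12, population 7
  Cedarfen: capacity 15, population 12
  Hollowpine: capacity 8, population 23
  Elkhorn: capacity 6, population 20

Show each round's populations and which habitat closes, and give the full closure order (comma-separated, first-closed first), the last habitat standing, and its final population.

Closure order: Hollowpine, Elkhorn, Cedarfen
Last habitat: Juniper with 62 animals

Round 1: Cedarfen=12 Elkhorn=20 Hollowpine=23 Juniper=7 → close Hollowpine (overflow 15)
  23÷3 = 7 each, +1 to first 2
Round 2: Cedarfen=20 Elkhorn=28 Juniper=14 → close Elkhorn (overflow 22)
  28÷2 = 14 each, +1 to first 0
Round 3: Cedarfen=34 Juniper=28 → close Cedarfen (overflow 19)
  34÷1 = 34 each, +1 to first 0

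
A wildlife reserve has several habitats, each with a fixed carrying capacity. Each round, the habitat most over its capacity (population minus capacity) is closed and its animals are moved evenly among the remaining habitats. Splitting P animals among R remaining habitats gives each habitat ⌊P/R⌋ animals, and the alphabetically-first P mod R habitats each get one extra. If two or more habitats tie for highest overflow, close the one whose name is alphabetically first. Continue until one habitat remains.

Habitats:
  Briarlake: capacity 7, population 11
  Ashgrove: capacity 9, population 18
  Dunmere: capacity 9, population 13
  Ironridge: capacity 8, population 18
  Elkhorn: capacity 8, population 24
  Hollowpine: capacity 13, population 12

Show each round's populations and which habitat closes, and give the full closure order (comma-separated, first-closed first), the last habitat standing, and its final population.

Round 1: Ashgrove=18 Briarlake=11 Dunmere=13 Elkhorn=24 Hollowpine=12 Ironridge=18 → close Elkhorn (overflow 16)
  24÷5 = 4 each, +1 to first 4
Round 2: Ashgrove=23 Briarlake=16 Dunmere=18 Hollowpine=17 Ironridge=22 → close Ashgrove (overflow 14)
  23÷4 = 5 each, +1 to first 3
Round 3: Briarlake=22 Dunmere=24 Hollowpine=23 Ironridge=27 → close Ironridge (overflow 19)
  27÷3 = 9 each, +1 to first 0
Round 4: Briarlake=31 Dunmere=33 Hollowpine=32 → close Briarlake (overflow 24)
  31÷2 = 15 each, +1 to first 1
Round 5: Dunmere=49 Hollowpine=47 → close Dunmere (overflow 40)
  49÷1 = 49 each, +1 to first 0

Closure order: Elkhorn, Ashgrove, Ironridge, Briarlake, Dunmere
Last habitat: Hollowpine with 96 animals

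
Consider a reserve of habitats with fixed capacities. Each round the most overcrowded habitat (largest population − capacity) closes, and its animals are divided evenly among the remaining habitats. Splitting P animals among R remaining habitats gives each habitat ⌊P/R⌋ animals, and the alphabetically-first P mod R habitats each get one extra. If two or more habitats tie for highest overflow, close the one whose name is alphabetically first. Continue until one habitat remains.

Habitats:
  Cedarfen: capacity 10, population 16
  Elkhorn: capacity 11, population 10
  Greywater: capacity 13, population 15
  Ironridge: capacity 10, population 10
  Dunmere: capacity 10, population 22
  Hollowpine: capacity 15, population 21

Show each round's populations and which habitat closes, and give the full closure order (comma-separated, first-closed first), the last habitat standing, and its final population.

Closure order: Dunmere, Cedarfen, Hollowpine, Greywater, Elkhorn
Last habitat: Ironridge with 94 animals

Round 1: Cedarfen=16 Dunmere=22 Elkhorn=10 Greywater=15 Hollowpine=21 Ironridge=10 → close Dunmere (overflow 12)
  22÷5 = 4 each, +1 to first 2
Round 2: Cedarfen=21 Elkhorn=15 Greywater=19 Hollowpine=25 Ironridge=14 → close Cedarfen (overflow 11)
  21÷4 = 5 each, +1 to first 1
Round 3: Elkhorn=21 Greywater=24 Hollowpine=30 Ironridge=19 → close Hollowpine (overflow 15)
  30÷3 = 10 each, +1 to first 0
Round 4: Elkhorn=31 Greywater=34 Ironridge=29 → close Greywater (overflow 21)
  34÷2 = 17 each, +1 to first 0
Round 5: Elkhorn=48 Ironridge=46 → close Elkhorn (overflow 37)
  48÷1 = 48 each, +1 to first 0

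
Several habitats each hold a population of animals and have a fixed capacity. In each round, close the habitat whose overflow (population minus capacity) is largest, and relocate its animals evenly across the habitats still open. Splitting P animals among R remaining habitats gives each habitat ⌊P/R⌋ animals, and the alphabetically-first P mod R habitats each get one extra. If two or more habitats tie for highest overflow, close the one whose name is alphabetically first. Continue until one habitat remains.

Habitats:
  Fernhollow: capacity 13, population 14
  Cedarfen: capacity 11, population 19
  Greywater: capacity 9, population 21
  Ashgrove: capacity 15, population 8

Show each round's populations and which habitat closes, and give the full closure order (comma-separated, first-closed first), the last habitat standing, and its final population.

Closure order: Greywater, Cedarfen, Fernhollow
Last habitat: Ashgrove with 62 animals

Round 1: Ashgrove=8 Cedarfen=19 Fernhollow=14 Greywater=21 → close Greywater (overflow 12)
  21÷3 = 7 each, +1 to first 0
Round 2: Ashgrove=15 Cedarfen=26 Fernhollow=21 → close Cedarfen (overflow 15)
  26÷2 = 13 each, +1 to first 0
Round 3: Ashgrove=28 Fernhollow=34 → close Fernhollow (overflow 21)
  34÷1 = 34 each, +1 to first 0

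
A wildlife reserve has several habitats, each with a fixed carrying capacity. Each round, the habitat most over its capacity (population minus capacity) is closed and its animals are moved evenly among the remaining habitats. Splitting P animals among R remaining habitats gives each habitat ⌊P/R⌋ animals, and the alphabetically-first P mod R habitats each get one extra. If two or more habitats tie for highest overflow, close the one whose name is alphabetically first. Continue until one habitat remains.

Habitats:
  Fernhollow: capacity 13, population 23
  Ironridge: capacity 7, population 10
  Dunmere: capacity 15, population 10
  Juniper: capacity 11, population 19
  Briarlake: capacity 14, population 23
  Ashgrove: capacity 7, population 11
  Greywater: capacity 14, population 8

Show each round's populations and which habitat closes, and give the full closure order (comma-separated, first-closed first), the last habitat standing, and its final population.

Closure order: Fernhollow, Briarlake, Juniper, Ashgrove, Ironridge, Dunmere
Last habitat: Greywater with 104 animals

Round 1: Ashgrove=11 Briarlake=23 Dunmere=10 Fernhollow=23 Greywater=8 Ironridge=10 Juniper=19 → close Fernhollow (overflow 10)
  23÷6 = 3 each, +1 to first 5
Round 2: Ashgrove=15 Briarlake=27 Dunmere=14 Greywater=12 Ironridge=14 Juniper=22 → close Briarlake (overflow 13)
  27÷5 = 5 each, +1 to first 2
Round 3: Ashgrove=21 Dunmere=20 Greywater=17 Ironridge=19 Juniper=27 → close Juniper (overflow 16)
  27÷4 = 6 each, +1 to first 3
Round 4: Ashgrove=28 Dunmere=27 Greywater=24 Ironridge=25 → close Ashgrove (overflow 21)
  28÷3 = 9 each, +1 to first 1
Round 5: Dunmere=37 Greywater=33 Ironridge=34 → close Ironridge (overflow 27)
  34÷2 = 17 each, +1 to first 0
Round 6: Dunmere=54 Greywater=50 → close Dunmere (overflow 39)
  54÷1 = 54 each, +1 to first 0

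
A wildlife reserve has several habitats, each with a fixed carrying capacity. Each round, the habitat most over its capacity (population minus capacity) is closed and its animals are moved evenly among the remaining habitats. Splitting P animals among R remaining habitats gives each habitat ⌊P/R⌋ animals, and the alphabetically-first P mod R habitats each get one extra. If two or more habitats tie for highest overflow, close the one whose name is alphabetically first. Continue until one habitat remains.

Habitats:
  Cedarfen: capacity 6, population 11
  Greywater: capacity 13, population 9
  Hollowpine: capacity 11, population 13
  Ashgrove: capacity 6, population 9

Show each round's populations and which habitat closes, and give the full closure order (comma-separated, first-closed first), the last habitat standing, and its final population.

Closure order: Cedarfen, Ashgrove, Hollowpine
Last habitat: Greywater with 42 animals

Round 1: Ashgrove=9 Cedarfen=11 Greywater=9 Hollowpine=13 → close Cedarfen (overflow 5)
  11÷3 = 3 each, +1 to first 2
Round 2: Ashgrove=13 Greywater=13 Hollowpine=16 → close Ashgrove (overflow 7)
  13÷2 = 6 each, +1 to first 1
Round 3: Greywater=20 Hollowpine=22 → close Hollowpine (overflow 11)
  22÷1 = 22 each, +1 to first 0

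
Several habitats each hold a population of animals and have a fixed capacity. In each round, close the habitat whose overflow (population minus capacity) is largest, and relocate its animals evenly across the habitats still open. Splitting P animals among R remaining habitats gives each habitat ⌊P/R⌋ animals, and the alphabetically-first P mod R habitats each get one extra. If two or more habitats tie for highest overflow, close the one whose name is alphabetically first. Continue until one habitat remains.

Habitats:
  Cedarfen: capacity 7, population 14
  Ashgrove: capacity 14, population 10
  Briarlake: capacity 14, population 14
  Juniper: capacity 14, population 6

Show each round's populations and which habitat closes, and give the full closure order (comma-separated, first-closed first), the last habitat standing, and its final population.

Closure order: Cedarfen, Briarlake, Ashgrove
Last habitat: Juniper with 44 animals

Round 1: Ashgrove=10 Briarlake=14 Cedarfen=14 Juniper=6 → close Cedarfen (overflow 7)
  14÷3 = 4 each, +1 to first 2
Round 2: Ashgrove=15 Briarlake=19 Juniper=10 → close Briarlake (overflow 5)
  19÷2 = 9 each, +1 to first 1
Round 3: Ashgrove=25 Juniper=19 → close Ashgrove (overflow 11)
  25÷1 = 25 each, +1 to first 0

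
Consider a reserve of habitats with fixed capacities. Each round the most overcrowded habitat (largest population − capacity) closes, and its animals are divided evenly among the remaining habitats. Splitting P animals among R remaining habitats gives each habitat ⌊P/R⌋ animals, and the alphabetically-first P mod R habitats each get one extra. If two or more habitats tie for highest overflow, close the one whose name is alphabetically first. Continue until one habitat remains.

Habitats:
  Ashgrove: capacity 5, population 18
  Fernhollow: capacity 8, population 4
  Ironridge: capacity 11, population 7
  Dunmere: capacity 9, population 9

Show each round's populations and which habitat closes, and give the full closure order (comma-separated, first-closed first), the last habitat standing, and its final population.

Closure order: Ashgrove, Dunmere, Fernhollow
Last habitat: Ironridge with 38 animals

Round 1: Ashgrove=18 Dunmere=9 Fernhollow=4 Ironridge=7 → close Ashgrove (overflow 13)
  18÷3 = 6 each, +1 to first 0
Round 2: Dunmere=15 Fernhollow=10 Ironridge=13 → close Dunmere (overflow 6)
  15÷2 = 7 each, +1 to first 1
Round 3: Fernhollow=18 Ironridge=20 → close Fernhollow (overflow 10)
  18÷1 = 18 each, +1 to first 0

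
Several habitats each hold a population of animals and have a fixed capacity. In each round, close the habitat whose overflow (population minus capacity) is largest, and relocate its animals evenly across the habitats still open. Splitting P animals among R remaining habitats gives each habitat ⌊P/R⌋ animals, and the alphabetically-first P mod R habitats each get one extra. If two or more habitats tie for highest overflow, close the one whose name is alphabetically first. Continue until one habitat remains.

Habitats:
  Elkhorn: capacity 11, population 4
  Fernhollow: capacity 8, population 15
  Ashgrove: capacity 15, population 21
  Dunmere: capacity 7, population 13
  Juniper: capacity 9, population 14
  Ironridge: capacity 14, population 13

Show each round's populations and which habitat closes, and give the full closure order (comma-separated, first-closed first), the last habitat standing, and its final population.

Closure order: Fernhollow, Ashgrove, Dunmere, Juniper, Ironridge
Last habitat: Elkhorn with 80 animals

Round 1: Ashgrove=21 Dunmere=13 Elkhorn=4 Fernhollow=15 Ironridge=13 Juniper=14 → close Fernhollow (overflow 7)
  15÷5 = 3 each, +1 to first 0
Round 2: Ashgrove=24 Dunmere=16 Elkhorn=7 Ironridge=16 Juniper=17 → close Ashgrove (overflow 9)
  24÷4 = 6 each, +1 to first 0
Round 3: Dunmere=22 Elkhorn=13 Ironridge=22 Juniper=23 → close Dunmere (overflow 15)
  22÷3 = 7 each, +1 to first 1
Round 4: Elkhorn=21 Ironridge=29 Juniper=30 → close Juniper (overflow 21)
  30÷2 = 15 each, +1 to first 0
Round 5: Elkhorn=36 Ironridge=44 → close Ironridge (overflow 30)
  44÷1 = 44 each, +1 to first 0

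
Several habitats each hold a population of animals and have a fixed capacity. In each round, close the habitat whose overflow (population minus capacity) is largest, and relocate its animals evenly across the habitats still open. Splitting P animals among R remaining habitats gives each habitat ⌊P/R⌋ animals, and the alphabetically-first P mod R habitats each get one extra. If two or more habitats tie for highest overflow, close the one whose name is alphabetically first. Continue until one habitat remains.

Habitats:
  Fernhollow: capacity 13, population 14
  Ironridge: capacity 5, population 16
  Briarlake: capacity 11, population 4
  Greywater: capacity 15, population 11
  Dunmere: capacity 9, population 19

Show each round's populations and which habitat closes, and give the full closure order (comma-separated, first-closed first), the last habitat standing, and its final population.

Closure order: Ironridge, Dunmere, Fernhollow, Greywater
Last habitat: Briarlake with 64 animals

Round 1: Briarlake=4 Dunmere=19 Fernhollow=14 Greywater=11 Ironridge=16 → close Ironridge (overflow 11)
  16÷4 = 4 each, +1 to first 0
Round 2: Briarlake=8 Dunmere=23 Fernhollow=18 Greywater=15 → close Dunmere (overflow 14)
  23÷3 = 7 each, +1 to first 2
Round 3: Briarlake=16 Fernhollow=26 Greywater=22 → close Fernhollow (overflow 13)
  26÷2 = 13 each, +1 to first 0
Round 4: Briarlake=29 Greywater=35 → close Greywater (overflow 20)
  35÷1 = 35 each, +1 to first 0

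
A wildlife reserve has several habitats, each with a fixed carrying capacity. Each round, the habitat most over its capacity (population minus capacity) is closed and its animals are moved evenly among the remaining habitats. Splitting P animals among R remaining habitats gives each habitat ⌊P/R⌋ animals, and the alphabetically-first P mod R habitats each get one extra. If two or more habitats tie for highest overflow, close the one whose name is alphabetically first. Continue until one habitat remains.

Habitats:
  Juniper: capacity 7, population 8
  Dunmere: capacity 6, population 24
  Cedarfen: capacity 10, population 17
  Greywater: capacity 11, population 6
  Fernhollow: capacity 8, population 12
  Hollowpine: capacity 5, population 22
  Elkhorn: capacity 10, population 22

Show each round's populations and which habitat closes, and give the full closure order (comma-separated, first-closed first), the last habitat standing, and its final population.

Round 1: Cedarfen=17 Dunmere=24 Elkhorn=22 Fernhollow=12 Greywater=6 Hollowpine=22 Juniper=8 → close Dunmere (overflow 18)
  24÷6 = 4 each, +1 to first 0
Round 2: Cedarfen=21 Elkhorn=26 Fernhollow=16 Greywater=10 Hollowpine=26 Juniper=12 → close Hollowpine (overflow 21)
  26÷5 = 5 each, +1 to first 1
Round 3: Cedarfen=27 Elkhorn=31 Fernhollow=21 Greywater=15 Juniper=17 → close Elkhorn (overflow 21)
  31÷4 = 7 each, +1 to first 3
Round 4: Cedarfen=35 Fernhollow=29 Greywater=23 Juniper=24 → close Cedarfen (overflow 25)
  35÷3 = 11 each, +1 to first 2
Round 5: Fernhollow=41 Greywater=35 Juniper=35 → close Fernhollow (overflow 33)
  41÷2 = 20 each, +1 to first 1
Round 6: Greywater=56 Juniper=55 → close Juniper (overflow 48)
  55÷1 = 55 each, +1 to first 0

Closure order: Dunmere, Hollowpine, Elkhorn, Cedarfen, Fernhollow, Juniper
Last habitat: Greywater with 111 animals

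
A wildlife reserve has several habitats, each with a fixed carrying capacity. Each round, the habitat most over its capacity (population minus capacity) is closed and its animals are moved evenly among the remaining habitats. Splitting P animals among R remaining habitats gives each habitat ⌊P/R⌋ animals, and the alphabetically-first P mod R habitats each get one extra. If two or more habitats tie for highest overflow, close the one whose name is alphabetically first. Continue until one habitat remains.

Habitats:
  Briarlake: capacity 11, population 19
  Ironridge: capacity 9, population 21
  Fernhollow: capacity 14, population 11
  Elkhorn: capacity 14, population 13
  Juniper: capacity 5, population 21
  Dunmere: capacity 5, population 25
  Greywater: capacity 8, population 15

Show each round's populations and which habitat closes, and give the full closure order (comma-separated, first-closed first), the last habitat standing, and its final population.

Closure order: Dunmere, Juniper, Ironridge, Briarlake, Greywater, Elkhorn
Last habitat: Fernhollow with 125 animals

Round 1: Briarlake=19 Dunmere=25 Elkhorn=13 Fernhollow=11 Greywater=15 Ironridge=21 Juniper=21 → close Dunmere (overflow 20)
  25÷6 = 4 each, +1 to first 1
Round 2: Briarlake=24 Elkhorn=17 Fernhollow=15 Greywater=19 Ironridge=25 Juniper=25 → close Juniper (overflow 20)
  25÷5 = 5 each, +1 to first 0
Round 3: Briarlake=29 Elkhorn=22 Fernhollow=20 Greywater=24 Ironridge=30 → close Ironridge (overflow 21)
  30÷4 = 7 each, +1 to first 2
Round 4: Briarlake=37 Elkhorn=30 Fernhollow=27 Greywater=31 → close Briarlake (overflow 26)
  37÷3 = 12 each, +1 to first 1
Round 5: Elkhorn=43 Fernhollow=39 Greywater=43 → close Greywater (overflow 35)
  43÷2 = 21 each, +1 to first 1
Round 6: Elkhorn=65 Fernhollow=60 → close Elkhorn (overflow 51)
  65÷1 = 65 each, +1 to first 0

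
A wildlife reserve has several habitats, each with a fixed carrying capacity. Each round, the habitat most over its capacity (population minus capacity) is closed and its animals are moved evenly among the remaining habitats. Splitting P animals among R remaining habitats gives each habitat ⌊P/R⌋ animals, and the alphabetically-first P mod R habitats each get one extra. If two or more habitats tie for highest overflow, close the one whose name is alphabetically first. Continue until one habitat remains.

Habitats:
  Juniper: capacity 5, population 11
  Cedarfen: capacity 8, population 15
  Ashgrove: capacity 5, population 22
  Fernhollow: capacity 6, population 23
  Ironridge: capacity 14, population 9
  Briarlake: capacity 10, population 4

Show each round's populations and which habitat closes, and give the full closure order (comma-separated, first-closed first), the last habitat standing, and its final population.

Round 1: Ashgrove=22 Briarlake=4 Cedarfen=15 Fernhollow=23 Ironridge=9 Juniper=11 → close Ashgrove (overflow 17)
  22÷5 = 4 each, +1 to first 2
Round 2: Briarlake=9 Cedarfen=20 Fernhollow=27 Ironridge=13 Juniper=15 → close Fernhollow (overflow 21)
  27÷4 = 6 each, +1 to first 3
Round 3: Briarlake=16 Cedarfen=27 Ironridge=20 Juniper=21 → close Cedarfen (overflow 19)
  27÷3 = 9 each, +1 to first 0
Round 4: Briarlake=25 Ironridge=29 Juniper=30 → close Juniper (overflow 25)
  30÷2 = 15 each, +1 to first 0
Round 5: Briarlake=40 Ironridge=44 → close Briarlake (overflow 30)
  40÷1 = 40 each, +1 to first 0

Closure order: Ashgrove, Fernhollow, Cedarfen, Juniper, Briarlake
Last habitat: Ironridge with 84 animals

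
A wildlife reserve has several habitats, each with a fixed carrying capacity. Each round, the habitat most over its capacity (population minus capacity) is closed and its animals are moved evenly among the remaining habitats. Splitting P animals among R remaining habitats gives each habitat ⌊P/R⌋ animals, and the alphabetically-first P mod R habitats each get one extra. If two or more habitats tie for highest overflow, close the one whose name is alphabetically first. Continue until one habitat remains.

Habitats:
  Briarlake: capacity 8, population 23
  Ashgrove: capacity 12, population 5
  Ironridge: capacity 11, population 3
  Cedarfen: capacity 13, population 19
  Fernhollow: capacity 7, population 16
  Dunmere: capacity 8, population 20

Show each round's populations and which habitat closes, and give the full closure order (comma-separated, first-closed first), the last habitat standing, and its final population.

Closure order: Briarlake, Dunmere, Fernhollow, Cedarfen, Ashgrove
Last habitat: Ironridge with 86 animals

Round 1: Ashgrove=5 Briarlake=23 Cedarfen=19 Dunmere=20 Fernhollow=16 Ironridge=3 → close Briarlake (overflow 15)
  23÷5 = 4 each, +1 to first 3
Round 2: Ashgrove=10 Cedarfen=24 Dunmere=25 Fernhollow=20 Ironridge=7 → close Dunmere (overflow 17)
  25÷4 = 6 each, +1 to first 1
Round 3: Ashgrove=17 Cedarfen=30 Fernhollow=26 Ironridge=13 → close Fernhollow (overflow 19)
  26÷3 = 8 each, +1 to first 2
Round 4: Ashgrove=26 Cedarfen=39 Ironridge=21 → close Cedarfen (overflow 26)
  39÷2 = 19 each, +1 to first 1
Round 5: Ashgrove=46 Ironridge=40 → close Ashgrove (overflow 34)
  46÷1 = 46 each, +1 to first 0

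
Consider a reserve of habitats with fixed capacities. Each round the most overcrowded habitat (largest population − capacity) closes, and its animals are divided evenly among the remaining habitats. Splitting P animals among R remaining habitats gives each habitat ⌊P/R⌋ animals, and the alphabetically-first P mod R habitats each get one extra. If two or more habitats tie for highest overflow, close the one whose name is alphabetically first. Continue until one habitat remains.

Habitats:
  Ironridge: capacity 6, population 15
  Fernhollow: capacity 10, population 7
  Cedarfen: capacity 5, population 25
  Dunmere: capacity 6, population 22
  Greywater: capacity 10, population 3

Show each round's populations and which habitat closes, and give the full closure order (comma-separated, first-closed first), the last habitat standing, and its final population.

Round 1: Cedarfen=25 Dunmere=22 Fernhollow=7 Greywater=3 Ironridge=15 → close Cedarfen (overflow 20)
  25÷4 = 6 each, +1 to first 1
Round 2: Dunmere=29 Fernhollow=13 Greywater=9 Ironridge=21 → close Dunmere (overflow 23)
  29÷3 = 9 each, +1 to first 2
Round 3: Fernhollow=23 Greywater=19 Ironridge=30 → close Ironridge (overflow 24)
  30÷2 = 15 each, +1 to first 0
Round 4: Fernhollow=38 Greywater=34 → close Fernhollow (overflow 28)
  38÷1 = 38 each, +1 to first 0

Closure order: Cedarfen, Dunmere, Ironridge, Fernhollow
Last habitat: Greywater with 72 animals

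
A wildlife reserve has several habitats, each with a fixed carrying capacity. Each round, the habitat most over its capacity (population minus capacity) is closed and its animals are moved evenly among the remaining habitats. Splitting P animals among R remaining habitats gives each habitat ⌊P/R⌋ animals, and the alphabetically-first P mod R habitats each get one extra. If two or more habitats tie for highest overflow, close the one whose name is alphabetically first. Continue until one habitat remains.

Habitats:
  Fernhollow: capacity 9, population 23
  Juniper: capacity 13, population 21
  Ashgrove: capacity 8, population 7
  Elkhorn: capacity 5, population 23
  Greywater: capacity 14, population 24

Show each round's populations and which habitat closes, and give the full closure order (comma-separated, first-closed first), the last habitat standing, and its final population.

Closure order: Elkhorn, Fernhollow, Greywater, Juniper
Last habitat: Ashgrove with 98 animals

Round 1: Ashgrove=7 Elkhorn=23 Fernhollow=23 Greywater=24 Juniper=21 → close Elkhorn (overflow 18)
  23÷4 = 5 each, +1 to first 3
Round 2: Ashgrove=13 Fernhollow=29 Greywater=30 Juniper=26 → close Fernhollow (overflow 20)
  29÷3 = 9 each, +1 to first 2
Round 3: Ashgrove=23 Greywater=40 Juniper=35 → close Greywater (overflow 26)
  40÷2 = 20 each, +1 to first 0
Round 4: Ashgrove=43 Juniper=55 → close Juniper (overflow 42)
  55÷1 = 55 each, +1 to first 0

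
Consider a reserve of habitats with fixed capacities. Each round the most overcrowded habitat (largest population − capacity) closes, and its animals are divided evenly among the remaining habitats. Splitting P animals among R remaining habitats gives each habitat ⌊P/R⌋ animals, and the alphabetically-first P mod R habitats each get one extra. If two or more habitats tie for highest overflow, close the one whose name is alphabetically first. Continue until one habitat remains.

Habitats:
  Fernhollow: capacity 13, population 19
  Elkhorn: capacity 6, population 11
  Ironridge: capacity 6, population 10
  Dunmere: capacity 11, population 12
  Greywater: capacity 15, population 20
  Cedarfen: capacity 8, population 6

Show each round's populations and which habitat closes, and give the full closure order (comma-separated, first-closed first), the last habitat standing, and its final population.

Round 1: Cedarfen=6 Dunmere=12 Elkhorn=11 Fernhollow=19 Greywater=20 Ironridge=10 → close Fernhollow (overflow 6)
  19÷5 = 3 each, +1 to first 4
Round 2: Cedarfen=10 Dunmere=16 Elkhorn=15 Greywater=24 Ironridge=13 → close Elkhorn (overflow 9)
  15÷4 = 3 each, +1 to first 3
Round 3: Cedarfen=14 Dunmere=20 Greywater=28 Ironridge=16 → close Greywater (overflow 13)
  28÷3 = 9 each, +1 to first 1
Round 4: Cedarfen=24 Dunmere=29 Ironridge=25 → close Ironridge (overflow 19)
  25÷2 = 12 each, +1 to first 1
Round 5: Cedarfen=37 Dunmere=41 → close Dunmere (overflow 30)
  41÷1 = 41 each, +1 to first 0

Closure order: Fernhollow, Elkhorn, Greywater, Ironridge, Dunmere
Last habitat: Cedarfen with 78 animals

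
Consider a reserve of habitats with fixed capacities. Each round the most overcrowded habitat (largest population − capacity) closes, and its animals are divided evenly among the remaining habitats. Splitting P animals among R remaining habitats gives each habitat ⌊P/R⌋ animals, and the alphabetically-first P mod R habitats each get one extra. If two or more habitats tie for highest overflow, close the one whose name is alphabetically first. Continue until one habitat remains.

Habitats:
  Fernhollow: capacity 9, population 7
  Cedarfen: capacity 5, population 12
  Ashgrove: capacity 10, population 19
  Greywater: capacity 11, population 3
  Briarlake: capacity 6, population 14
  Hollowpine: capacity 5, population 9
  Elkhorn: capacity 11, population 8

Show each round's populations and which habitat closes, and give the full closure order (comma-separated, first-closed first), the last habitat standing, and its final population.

Closure order: Ashgrove, Briarlake, Cedarfen, Hollowpine, Elkhorn, Fernhollow
Last habitat: Greywater with 72 animals

Round 1: Ashgrove=19 Briarlake=14 Cedarfen=12 Elkhorn=8 Fernhollow=7 Greywater=3 Hollowpine=9 → close Ashgrove (overflow 9)
  19÷6 = 3 each, +1 to first 1
Round 2: Briarlake=18 Cedarfen=15 Elkhorn=11 Fernhollow=10 Greywater=6 Hollowpine=12 → close Briarlake (overflow 12)
  18÷5 = 3 each, +1 to first 3
Round 3: Cedarfen=19 Elkhorn=15 Fernhollow=14 Greywater=9 Hollowpine=15 → close Cedarfen (overflow 14)
  19÷4 = 4 each, +1 to first 3
Round 4: Elkhorn=20 Fernhollow=19 Greywater=14 Hollowpine=19 → close Hollowpine (overflow 14)
  19÷3 = 6 each, +1 to first 1
Round 5: Elkhorn=27 Fernhollow=25 Greywater=20 → close Elkhorn (overflow 16)
  27÷2 = 13 each, +1 to first 1
Round 6: Fernhollow=39 Greywater=33 → close Fernhollow (overflow 30)
  39÷1 = 39 each, +1 to first 0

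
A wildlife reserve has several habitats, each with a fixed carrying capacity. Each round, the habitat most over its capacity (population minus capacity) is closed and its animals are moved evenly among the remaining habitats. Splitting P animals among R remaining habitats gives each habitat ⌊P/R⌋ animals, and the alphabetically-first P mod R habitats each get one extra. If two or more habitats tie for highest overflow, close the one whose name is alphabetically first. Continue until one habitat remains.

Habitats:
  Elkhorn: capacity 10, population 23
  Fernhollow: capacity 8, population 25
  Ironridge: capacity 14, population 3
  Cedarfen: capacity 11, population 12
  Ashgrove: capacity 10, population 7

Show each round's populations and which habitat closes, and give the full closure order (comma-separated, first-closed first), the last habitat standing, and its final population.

Closure order: Fernhollow, Elkhorn, Cedarfen, Ashgrove
Last habitat: Ironridge with 70 animals

Round 1: Ashgrove=7 Cedarfen=12 Elkhorn=23 Fernhollow=25 Ironridge=3 → close Fernhollow (overflow 17)
  25÷4 = 6 each, +1 to first 1
Round 2: Ashgrove=14 Cedarfen=18 Elkhorn=29 Ironridge=9 → close Elkhorn (overflow 19)
  29÷3 = 9 each, +1 to first 2
Round 3: Ashgrove=24 Cedarfen=28 Ironridge=18 → close Cedarfen (overflow 17)
  28÷2 = 14 each, +1 to first 0
Round 4: Ashgrove=38 Ironridge=32 → close Ashgrove (overflow 28)
  38÷1 = 38 each, +1 to first 0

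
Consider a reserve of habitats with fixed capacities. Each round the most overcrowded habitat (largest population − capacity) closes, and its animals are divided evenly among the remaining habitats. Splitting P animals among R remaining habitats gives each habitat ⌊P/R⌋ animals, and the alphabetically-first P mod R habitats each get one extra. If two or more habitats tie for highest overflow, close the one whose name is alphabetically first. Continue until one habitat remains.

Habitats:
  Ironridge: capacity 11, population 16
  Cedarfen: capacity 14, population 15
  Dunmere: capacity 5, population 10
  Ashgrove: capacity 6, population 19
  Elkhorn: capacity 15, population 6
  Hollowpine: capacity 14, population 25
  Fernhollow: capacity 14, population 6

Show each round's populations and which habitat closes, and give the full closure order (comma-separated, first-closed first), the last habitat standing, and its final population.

Round 1: Ashgrove=19 Cedarfen=15 Dunmere=10 Elkhorn=6 Fernhollow=6 Hollowpine=25 Ironridge=16 → close Ashgrove (overflow 13)
  19÷6 = 3 each, +1 to first 1
Round 2: Cedarfen=19 Dunmere=13 Elkhorn=9 Fernhollow=9 Hollowpine=28 Ironridge=19 → close Hollowpine (overflow 14)
  28÷5 = 5 each, +1 to first 3
Round 3: Cedarfen=25 Dunmere=19 Elkhorn=15 Fernhollow=14 Ironridge=24 → close Dunmere (overflow 14)
  19÷4 = 4 each, +1 to first 3
Round 4: Cedarfen=30 Elkhorn=20 Fernhollow=19 Ironridge=28 → close Ironridge (overflow 17)
  28÷3 = 9 each, +1 to first 1
Round 5: Cedarfen=40 Elkhorn=29 Fernhollow=28 → close Cedarfen (overflow 26)
  40÷2 = 20 each, +1 to first 0
Round 6: Elkhorn=49 Fernhollow=48 → close Elkhorn (overflow 34)
  49÷1 = 49 each, +1 to first 0

Closure order: Ashgrove, Hollowpine, Dunmere, Ironridge, Cedarfen, Elkhorn
Last habitat: Fernhollow with 97 animals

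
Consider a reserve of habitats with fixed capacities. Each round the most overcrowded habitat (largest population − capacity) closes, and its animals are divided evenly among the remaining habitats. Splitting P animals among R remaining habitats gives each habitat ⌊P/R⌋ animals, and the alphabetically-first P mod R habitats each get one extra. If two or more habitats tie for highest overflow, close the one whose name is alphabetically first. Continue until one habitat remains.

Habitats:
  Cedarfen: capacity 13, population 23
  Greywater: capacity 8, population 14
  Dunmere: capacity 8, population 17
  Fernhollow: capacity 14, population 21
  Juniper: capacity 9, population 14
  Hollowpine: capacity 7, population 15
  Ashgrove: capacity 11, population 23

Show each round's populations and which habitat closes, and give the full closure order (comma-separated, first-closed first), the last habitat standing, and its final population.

Closure order: Ashgrove, Cedarfen, Dunmere, Fernhollow, Hollowpine, Greywater
Last habitat: Juniper with 127 animals

Round 1: Ashgrove=23 Cedarfen=23 Dunmere=17 Fernhollow=21 Greywater=14 Hollowpine=15 Juniper=14 → close Ashgrove (overflow 12)
  23÷6 = 3 each, +1 to first 5
Round 2: Cedarfen=27 Dunmere=21 Fernhollow=25 Greywater=18 Hollowpine=19 Juniper=17 → close Cedarfen (overflow 14)
  27÷5 = 5 each, +1 to first 2
Round 3: Dunmere=27 Fernhollow=31 Greywater=23 Hollowpine=24 Juniper=22 → close Dunmere (overflow 19)
  27÷4 = 6 each, +1 to first 3
Round 4: Fernhollow=38 Greywater=30 Hollowpine=31 Juniper=28 → close Fernhollow (overflow 24)
  38÷3 = 12 each, +1 to first 2
Round 5: Greywater=43 Hollowpine=44 Juniper=40 → close Hollowpine (overflow 37)
  44÷2 = 22 each, +1 to first 0
Round 6: Greywater=65 Juniper=62 → close Greywater (overflow 57)
  65÷1 = 65 each, +1 to first 0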